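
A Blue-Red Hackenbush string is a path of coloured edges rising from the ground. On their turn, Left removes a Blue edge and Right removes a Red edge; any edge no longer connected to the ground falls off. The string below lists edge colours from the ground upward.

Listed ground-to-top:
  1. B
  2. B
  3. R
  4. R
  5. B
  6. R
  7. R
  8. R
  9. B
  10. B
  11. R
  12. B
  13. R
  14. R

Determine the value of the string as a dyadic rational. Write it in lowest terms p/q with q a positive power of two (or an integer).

Build v(s[:k]) for k = 1..14, string s = B B R R B R R R B B R B R R.
v_1 [B]  L=[0]  R=[∅]  — 1
v_2 [BB]  L=[0,1]  R=[∅]  — 2
v_3 [BBR]  L=[0,1]  R=[2]  — 3/2
v_4 [BBRR]  L=[0,1]  R=[3/2,2]  — 5/4
v_5 [BBRRB]  L=[0,1,5/4]  R=[3/2,2]  — 11/8
v_6 [BBRRBR]  L=[0,1,5/4]  R=[11/8,3/2,2]  — 21/16
v_7 [BBRRBRR]  L=[0,1,5/4]  R=[21/16,11/8,3/2,2]  — 41/32
v_8 [BBRRBRRR]  L=[0,1,5/4]  R=[41/32,21/16,11/8,3/2,2]  — 81/64
v_9 [BBRRBRRRB]  L=[0,1,5/4,81/64]  R=[41/32,21/16,11/8,3/2,2]  — 163/128
v_10 [BBRRBRRRBB]  L=[0,1,5/4,81/64,163/128]  R=[41/32,21/16,11/8,3/2,2]  — 327/256
v_11 [BBRRBRRRBBR]  L=[0,1,5/4,81/64,163/128]  R=[327/256,41/32,21/16,11/8,3/2,2]  — 653/512
v_12 [BBRRBRRRBBRB]  L=[0,1,5/4,81/64,163/128,653/512]  R=[327/256,41/32,21/16,11/8,3/2,2]  — 1307/1024
v_13 [BBRRBRRRBBRBR]  L=[0,1,5/4,81/64,163/128,653/512]  R=[1307/1024,327/256,41/32,21/16,11/8,3/2,2]  — 2613/2048
v_14 [BBRRBRRRBBRBRR]  L=[0,1,5/4,81/64,163/128,653/512]  R=[2613/2048,1307/1024,327/256,41/32,21/16,11/8,3/2,2]  — 5225/4096

5225/4096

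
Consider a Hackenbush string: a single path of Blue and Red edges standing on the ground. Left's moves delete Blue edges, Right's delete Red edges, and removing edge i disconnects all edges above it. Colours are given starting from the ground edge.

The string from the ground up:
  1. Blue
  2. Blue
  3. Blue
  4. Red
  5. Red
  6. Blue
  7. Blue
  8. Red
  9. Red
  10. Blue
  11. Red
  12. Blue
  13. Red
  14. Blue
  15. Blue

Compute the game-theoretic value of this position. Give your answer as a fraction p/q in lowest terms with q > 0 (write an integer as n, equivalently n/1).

Build value(s[:k]) for k = 1..15, string s = Blue Blue Blue Red Red Blue Blue Red Red Blue Red Blue Red Blue Blue.
B: Left { 0 }, Right { (no moves) } → simplest 1
BB: Left { 0,1 }, Right { (no moves) } → simplest 2
BBB: Left { 0,1,2 }, Right { (no moves) } → simplest 3
BBBR: Left { 0,1,2 }, Right { 3 } → simplest 5/2
BBBRR: Left { 0,1,2 }, Right { 5/2,3 } → simplest 9/4
BBBRRB: Left { 0,1,2,9/4 }, Right { 5/2,3 } → simplest 19/8
BBBRRBB: Left { 0,1,2,9/4,19/8 }, Right { 5/2,3 } → simplest 39/16
BBBRRBBR: Left { 0,1,2,9/4,19/8 }, Right { 39/16,5/2,3 } → simplest 77/32
BBBRRBBRR: Left { 0,1,2,9/4,19/8 }, Right { 77/32,39/16,5/2,3 } → simplest 153/64
BBBRRBBRRB: Left { 0,1,2,9/4,19/8,153/64 }, Right { 77/32,39/16,5/2,3 } → simplest 307/128
BBBRRBBRRBR: Left { 0,1,2,9/4,19/8,153/64 }, Right { 307/128,77/32,39/16,5/2,3 } → simplest 613/256
BBBRRBBRRBRB: Left { 0,1,2,9/4,19/8,153/64,613/256 }, Right { 307/128,77/32,39/16,5/2,3 } → simplest 1227/512
BBBRRBBRRBRBR: Left { 0,1,2,9/4,19/8,153/64,613/256 }, Right { 1227/512,307/128,77/32,39/16,5/2,3 } → simplest 2453/1024
BBBRRBBRRBRBRB: Left { 0,1,2,9/4,19/8,153/64,613/256,2453/1024 }, Right { 1227/512,307/128,77/32,39/16,5/2,3 } → simplest 4907/2048
BBBRRBBRRBRBRBB: Left { 0,1,2,9/4,19/8,153/64,613/256,2453/1024,4907/2048 }, Right { 1227/512,307/128,77/32,39/16,5/2,3 } → simplest 9815/4096

9815/4096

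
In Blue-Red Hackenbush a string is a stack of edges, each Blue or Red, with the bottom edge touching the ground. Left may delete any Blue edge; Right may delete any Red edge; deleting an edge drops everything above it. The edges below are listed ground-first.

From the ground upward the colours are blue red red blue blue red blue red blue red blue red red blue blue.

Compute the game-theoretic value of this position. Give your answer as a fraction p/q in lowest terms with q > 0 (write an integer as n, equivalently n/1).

6823/16384

1 of 15 · b · max L 0 · min R +∞ → 1
2 of 15 · br · max L 0 · min R 1 → 1/2
3 of 15 · brr · max L 0 · min R 1/2 → 1/4
4 of 15 · brrb · max L 1/4 · min R 1/2 → 3/8
5 of 15 · brrbb · max L 3/8 · min R 1/2 → 7/16
6 of 15 · brrbbr · max L 3/8 · min R 7/16 → 13/32
7 of 15 · brrbbrb · max L 13/32 · min R 7/16 → 27/64
8 of 15 · brrbbrbr · max L 13/32 · min R 27/64 → 53/128
9 of 15 · brrbbrbrb · max L 53/128 · min R 27/64 → 107/256
10 of 15 · brrbbrbrbr · max L 53/128 · min R 107/256 → 213/512
11 of 15 · brrbbrbrbrb · max L 213/512 · min R 107/256 → 427/1024
12 of 15 · brrbbrbrbrbr · max L 213/512 · min R 427/1024 → 853/2048
13 of 15 · brrbbrbrbrbrr · max L 213/512 · min R 853/2048 → 1705/4096
14 of 15 · brrbbrbrbrbrrb · max L 1705/4096 · min R 853/2048 → 3411/8192
15 of 15 · brrbbrbrbrbrrbb · max L 3411/8192 · min R 853/2048 → 6823/16384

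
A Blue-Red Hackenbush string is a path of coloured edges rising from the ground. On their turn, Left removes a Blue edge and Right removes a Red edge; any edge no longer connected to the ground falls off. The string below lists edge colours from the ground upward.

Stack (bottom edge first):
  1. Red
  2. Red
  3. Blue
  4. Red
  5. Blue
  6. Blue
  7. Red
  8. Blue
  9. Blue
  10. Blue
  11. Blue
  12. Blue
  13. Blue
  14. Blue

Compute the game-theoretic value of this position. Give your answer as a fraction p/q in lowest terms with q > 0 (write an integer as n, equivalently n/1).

-6401/4096

Prefix values for Red Red Blue Red Blue Blue Red Blue Blue Blue Blue Blue Blue Blue via {L|R} + simplicity:
R: Left { none }, Right { 0 } = simplest -1
RR: Left { none }, Right { -1, 0 } = simplest -2
RRB: Left { -2 }, Right { -1, 0 } = simplest -3/2
RRBR: Left { -2 }, Right { -3/2, -1, 0 } = simplest -7/4
RRBRB: Left { -2, -7/4 }, Right { -3/2, -1, 0 } = simplest -13/8
RRBRBB: Left { -2, -7/4, -13/8 }, Right { -3/2, -1, 0 } = simplest -25/16
RRBRBBR: Left { -2, -7/4, -13/8 }, Right { -25/16, -3/2, -1, 0 } = simplest -51/32
RRBRBBRB: Left { -2, -7/4, -13/8, -51/32 }, Right { -25/16, -3/2, -1, 0 } = simplest -101/64
RRBRBBRBB: Left { -2, -7/4, -13/8, -51/32, -101/64 }, Right { -25/16, -3/2, -1, 0 } = simplest -201/128
RRBRBBRBBB: Left { -2, -7/4, -13/8, -51/32, -101/64, -201/128 }, Right { -25/16, -3/2, -1, 0 } = simplest -401/256
RRBRBBRBBBB: Left { -2, -7/4, -13/8, -51/32, -101/64, -201/128, -401/256 }, Right { -25/16, -3/2, -1, 0 } = simplest -801/512
RRBRBBRBBBBB: Left { -2, -7/4, -13/8, -51/32, -101/64, -201/128, -401/256, -801/512 }, Right { -25/16, -3/2, -1, 0 } = simplest -1601/1024
RRBRBBRBBBBBB: Left { -2, -7/4, -13/8, -51/32, -101/64, -201/128, -401/256, -801/512, -1601/1024 }, Right { -25/16, -3/2, -1, 0 } = simplest -3201/2048
RRBRBBRBBBBBBB: Left { -2, -7/4, -13/8, -51/32, -101/64, -201/128, -401/256, -801/512, -1601/1024, -3201/2048 }, Right { -25/16, -3/2, -1, 0 } = simplest -6401/4096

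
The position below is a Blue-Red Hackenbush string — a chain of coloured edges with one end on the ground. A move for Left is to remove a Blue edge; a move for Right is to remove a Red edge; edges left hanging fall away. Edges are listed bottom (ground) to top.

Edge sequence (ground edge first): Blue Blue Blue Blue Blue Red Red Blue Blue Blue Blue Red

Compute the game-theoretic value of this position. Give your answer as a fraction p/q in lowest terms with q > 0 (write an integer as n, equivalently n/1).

573/128

v(B) = { 0 | ∅ } ⇒ 1
v(BB) = { 0, 1 | ∅ } ⇒ 2
v(BBB) = { 0, 1, 2 | ∅ } ⇒ 3
v(BBBB) = { 0, 1, 2, 3 | ∅ } ⇒ 4
v(BBBBB) = { 0, 1, 2, 3, 4 | ∅ } ⇒ 5
v(BBBBBR) = { 0, 1, 2, 3, 4 | 5 } ⇒ 9/2
v(BBBBBRR) = { 0, 1, 2, 3, 4 | 9/2, 5 } ⇒ 17/4
v(BBBBBRRB) = { 0, 1, 2, 3, 4, 17/4 | 9/2, 5 } ⇒ 35/8
v(BBBBBRRBB) = { 0, 1, 2, 3, 4, 17/4, 35/8 | 9/2, 5 } ⇒ 71/16
v(BBBBBRRBBB) = { 0, 1, 2, 3, 4, 17/4, 35/8, 71/16 | 9/2, 5 } ⇒ 143/32
v(BBBBBRRBBBB) = { 0, 1, 2, 3, 4, 17/4, 35/8, 71/16, 143/32 | 9/2, 5 } ⇒ 287/64
v(BBBBBRRBBBBR) = { 0, 1, 2, 3, 4, 17/4, 35/8, 71/16, 143/32 | 287/64, 9/2, 5 } ⇒ 573/128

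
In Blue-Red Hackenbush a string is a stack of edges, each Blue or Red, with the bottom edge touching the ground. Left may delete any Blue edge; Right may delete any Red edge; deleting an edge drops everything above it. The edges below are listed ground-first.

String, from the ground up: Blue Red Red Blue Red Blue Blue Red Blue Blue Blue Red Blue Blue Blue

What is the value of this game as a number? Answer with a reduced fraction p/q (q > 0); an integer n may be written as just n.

5871/16384

G(B) = { 0 | — } so 1
G(BR) = { 0 | 1 } so 1/2
G(BRR) = { 0 | 1/2, 1 } so 1/4
G(BRRB) = { 0, 1/4 | 1/2, 1 } so 3/8
G(BRRBR) = { 0, 1/4 | 3/8, 1/2, 1 } so 5/16
G(BRRBRB) = { 0, 1/4, 5/16 | 3/8, 1/2, 1 } so 11/32
G(BRRBRBB) = { 0, 1/4, 5/16, 11/32 | 3/8, 1/2, 1 } so 23/64
G(BRRBRBBR) = { 0, 1/4, 5/16, 11/32 | 23/64, 3/8, 1/2, 1 } so 45/128
G(BRRBRBBRB) = { 0, 1/4, 5/16, 11/32, 45/128 | 23/64, 3/8, 1/2, 1 } so 91/256
G(BRRBRBBRBB) = { 0, 1/4, 5/16, 11/32, 45/128, 91/256 | 23/64, 3/8, 1/2, 1 } so 183/512
G(BRRBRBBRBBB) = { 0, 1/4, 5/16, 11/32, 45/128, 91/256, 183/512 | 23/64, 3/8, 1/2, 1 } so 367/1024
G(BRRBRBBRBBBR) = { 0, 1/4, 5/16, 11/32, 45/128, 91/256, 183/512 | 367/1024, 23/64, 3/8, 1/2, 1 } so 733/2048
G(BRRBRBBRBBBRB) = { 0, 1/4, 5/16, 11/32, 45/128, 91/256, 183/512, 733/2048 | 367/1024, 23/64, 3/8, 1/2, 1 } so 1467/4096
G(BRRBRBBRBBBRBB) = { 0, 1/4, 5/16, 11/32, 45/128, 91/256, 183/512, 733/2048, 1467/4096 | 367/1024, 23/64, 3/8, 1/2, 1 } so 2935/8192
G(BRRBRBBRBBBRBBB) = { 0, 1/4, 5/16, 11/32, 45/128, 91/256, 183/512, 733/2048, 1467/4096, 2935/8192 | 367/1024, 23/64, 3/8, 1/2, 1 } so 5871/16384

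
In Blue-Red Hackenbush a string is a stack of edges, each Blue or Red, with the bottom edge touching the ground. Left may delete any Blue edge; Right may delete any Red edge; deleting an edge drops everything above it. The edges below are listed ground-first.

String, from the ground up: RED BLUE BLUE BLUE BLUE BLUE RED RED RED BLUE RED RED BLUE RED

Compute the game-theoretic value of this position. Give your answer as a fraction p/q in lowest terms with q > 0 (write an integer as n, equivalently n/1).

-475/8192

Recurse on prefixes of the 14-edge string RED BLUE BLUE BLUE BLUE BLUE RED RED RED BLUE RED RED BLUE RED:
val_1 [R]  L=[—]  R=[0]  => -1
val_2 [RB]  L=[-1]  R=[0]  => -1/2
val_3 [RBB]  L=[-1 -1/2]  R=[0]  => -1/4
val_4 [RBBB]  L=[-1 -1/2 -1/4]  R=[0]  => -1/8
val_5 [RBBBB]  L=[-1 -1/2 -1/4 -1/8]  R=[0]  => -1/16
val_6 [RBBBBB]  L=[-1 -1/2 -1/4 -1/8 -1/16]  R=[0]  => -1/32
val_7 [RBBBBBR]  L=[-1 -1/2 -1/4 -1/8 -1/16]  R=[-1/32 0]  => -3/64
val_8 [RBBBBBRR]  L=[-1 -1/2 -1/4 -1/8 -1/16]  R=[-3/64 -1/32 0]  => -7/128
val_9 [RBBBBBRRR]  L=[-1 -1/2 -1/4 -1/8 -1/16]  R=[-7/128 -3/64 -1/32 0]  => -15/256
val_10 [RBBBBBRRRB]  L=[-1 -1/2 -1/4 -1/8 -1/16 -15/256]  R=[-7/128 -3/64 -1/32 0]  => -29/512
val_11 [RBBBBBRRRBR]  L=[-1 -1/2 -1/4 -1/8 -1/16 -15/256]  R=[-29/512 -7/128 -3/64 -1/32 0]  => -59/1024
val_12 [RBBBBBRRRBRR]  L=[-1 -1/2 -1/4 -1/8 -1/16 -15/256]  R=[-59/1024 -29/512 -7/128 -3/64 -1/32 0]  => -119/2048
val_13 [RBBBBBRRRBRRB]  L=[-1 -1/2 -1/4 -1/8 -1/16 -15/256 -119/2048]  R=[-59/1024 -29/512 -7/128 -3/64 -1/32 0]  => -237/4096
val_14 [RBBBBBRRRBRRBR]  L=[-1 -1/2 -1/4 -1/8 -1/16 -15/256 -119/2048]  R=[-237/4096 -59/1024 -29/512 -7/128 -3/64 -1/32 0]  => -475/8192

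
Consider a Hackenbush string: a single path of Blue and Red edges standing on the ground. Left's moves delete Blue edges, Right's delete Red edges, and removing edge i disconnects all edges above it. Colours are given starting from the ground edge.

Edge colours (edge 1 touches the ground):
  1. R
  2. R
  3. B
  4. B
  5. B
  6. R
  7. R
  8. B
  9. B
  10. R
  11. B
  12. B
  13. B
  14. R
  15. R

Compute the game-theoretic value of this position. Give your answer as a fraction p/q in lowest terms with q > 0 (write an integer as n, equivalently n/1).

1 of 15 · R · max L −∞ · min R 0 => -1
2 of 15 · RR · max L −∞ · min R -1 => -2
3 of 15 · RRB · max L -2 · min R -1 => -3/2
4 of 15 · RRBB · max L -3/2 · min R -1 => -5/4
5 of 15 · RRBBB · max L -5/4 · min R -1 => -9/8
6 of 15 · RRBBBR · max L -5/4 · min R -9/8 => -19/16
7 of 15 · RRBBBRR · max L -5/4 · min R -19/16 => -39/32
8 of 15 · RRBBBRRB · max L -39/32 · min R -19/16 => -77/64
9 of 15 · RRBBBRRBB · max L -77/64 · min R -19/16 => -153/128
10 of 15 · RRBBBRRBBR · max L -77/64 · min R -153/128 => -307/256
11 of 15 · RRBBBRRBBRB · max L -307/256 · min R -153/128 => -613/512
12 of 15 · RRBBBRRBBRBB · max L -613/512 · min R -153/128 => -1225/1024
13 of 15 · RRBBBRRBBRBBB · max L -1225/1024 · min R -153/128 => -2449/2048
14 of 15 · RRBBBRRBBRBBBR · max L -1225/1024 · min R -2449/2048 => -4899/4096
15 of 15 · RRBBBRRBBRBBBRR · max L -1225/1024 · min R -4899/4096 => -9799/8192

-9799/8192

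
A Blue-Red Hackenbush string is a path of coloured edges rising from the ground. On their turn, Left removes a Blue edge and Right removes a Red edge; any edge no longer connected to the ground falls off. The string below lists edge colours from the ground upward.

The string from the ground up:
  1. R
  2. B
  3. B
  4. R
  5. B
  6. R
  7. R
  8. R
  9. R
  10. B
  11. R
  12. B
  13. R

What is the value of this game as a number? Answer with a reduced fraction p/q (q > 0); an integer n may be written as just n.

v_1 [R]  L=[none]  R=[0]  — -1
v_2 [RB]  L=[-1]  R=[0]  — -1/2
v_3 [RBB]  L=[-1, -1/2]  R=[0]  — -1/4
v_4 [RBBR]  L=[-1, -1/2]  R=[-1/4, 0]  — -3/8
v_5 [RBBRB]  L=[-1, -1/2, -3/8]  R=[-1/4, 0]  — -5/16
v_6 [RBBRBR]  L=[-1, -1/2, -3/8]  R=[-5/16, -1/4, 0]  — -11/32
v_7 [RBBRBRR]  L=[-1, -1/2, -3/8]  R=[-11/32, -5/16, -1/4, 0]  — -23/64
v_8 [RBBRBRRR]  L=[-1, -1/2, -3/8]  R=[-23/64, -11/32, -5/16, -1/4, 0]  — -47/128
v_9 [RBBRBRRRR]  L=[-1, -1/2, -3/8]  R=[-47/128, -23/64, -11/32, -5/16, -1/4, 0]  — -95/256
v_10 [RBBRBRRRRB]  L=[-1, -1/2, -3/8, -95/256]  R=[-47/128, -23/64, -11/32, -5/16, -1/4, 0]  — -189/512
v_11 [RBBRBRRRRBR]  L=[-1, -1/2, -3/8, -95/256]  R=[-189/512, -47/128, -23/64, -11/32, -5/16, -1/4, 0]  — -379/1024
v_12 [RBBRBRRRRBRB]  L=[-1, -1/2, -3/8, -95/256, -379/1024]  R=[-189/512, -47/128, -23/64, -11/32, -5/16, -1/4, 0]  — -757/2048
v_13 [RBBRBRRRRBRBR]  L=[-1, -1/2, -3/8, -95/256, -379/1024]  R=[-757/2048, -189/512, -47/128, -23/64, -11/32, -5/16, -1/4, 0]  — -1515/4096

-1515/4096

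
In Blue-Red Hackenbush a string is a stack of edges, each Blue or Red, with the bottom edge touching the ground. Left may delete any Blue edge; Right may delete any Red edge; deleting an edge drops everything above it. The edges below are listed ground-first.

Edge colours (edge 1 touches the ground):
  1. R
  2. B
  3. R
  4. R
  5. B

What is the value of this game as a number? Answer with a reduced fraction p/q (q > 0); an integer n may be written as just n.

-13/16

Build v(s[:k]) for k = 1..5, string s = R B R R B.
R: Left { ∅ }, Right { 0 } => simplest -1
RB: Left { -1 }, Right { 0 } => simplest -1/2
RBR: Left { -1 }, Right { -1/2, 0 } => simplest -3/4
RBRR: Left { -1 }, Right { -3/4, -1/2, 0 } => simplest -7/8
RBRRB: Left { -1, -7/8 }, Right { -3/4, -1/2, 0 } => simplest -13/16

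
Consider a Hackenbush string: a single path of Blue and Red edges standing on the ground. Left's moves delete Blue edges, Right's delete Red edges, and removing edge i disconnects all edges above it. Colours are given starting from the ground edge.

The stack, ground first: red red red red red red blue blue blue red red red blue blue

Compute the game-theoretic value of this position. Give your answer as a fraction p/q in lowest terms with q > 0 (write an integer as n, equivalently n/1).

step 1: add red to get r; options L={ ∅ } R={ 0 } gives -1
step 2: add red to get rr; options L={ ∅ } R={ -1, 0 } gives -2
step 3: add red to get rrr; options L={ ∅ } R={ -2, -1, 0 } gives -3
step 4: add red to get rrrr; options L={ ∅ } R={ -3, -2, -1, 0 } gives -4
step 5: add red to get rrrrr; options L={ ∅ } R={ -4, -3, -2, -1, 0 } gives -5
step 6: add red to get rrrrrr; options L={ ∅ } R={ -5, -4, -3, -2, -1, 0 } gives -6
step 7: add blue to get rrrrrrb; options L={ -6 } R={ -5, -4, -3, -2, -1, 0 } gives -11/2
step 8: add blue to get rrrrrrbb; options L={ -6, -11/2 } R={ -5, -4, -3, -2, -1, 0 } gives -21/4
step 9: add blue to get rrrrrrbbb; options L={ -6, -11/2, -21/4 } R={ -5, -4, -3, -2, -1, 0 } gives -41/8
step 10: add red to get rrrrrrbbbr; options L={ -6, -11/2, -21/4 } R={ -41/8, -5, -4, -3, -2, -1, 0 } gives -83/16
step 11: add red to get rrrrrrbbbrr; options L={ -6, -11/2, -21/4 } R={ -83/16, -41/8, -5, -4, -3, -2, -1, 0 } gives -167/32
step 12: add red to get rrrrrrbbbrrr; options L={ -6, -11/2, -21/4 } R={ -167/32, -83/16, -41/8, -5, -4, -3, -2, -1, 0 } gives -335/64
step 13: add blue to get rrrrrrbbbrrrb; options L={ -6, -11/2, -21/4, -335/64 } R={ -167/32, -83/16, -41/8, -5, -4, -3, -2, -1, 0 } gives -669/128
step 14: add blue to get rrrrrrbbbrrrbb; options L={ -6, -11/2, -21/4, -335/64, -669/128 } R={ -167/32, -83/16, -41/8, -5, -4, -3, -2, -1, 0 } gives -1337/256

-1337/256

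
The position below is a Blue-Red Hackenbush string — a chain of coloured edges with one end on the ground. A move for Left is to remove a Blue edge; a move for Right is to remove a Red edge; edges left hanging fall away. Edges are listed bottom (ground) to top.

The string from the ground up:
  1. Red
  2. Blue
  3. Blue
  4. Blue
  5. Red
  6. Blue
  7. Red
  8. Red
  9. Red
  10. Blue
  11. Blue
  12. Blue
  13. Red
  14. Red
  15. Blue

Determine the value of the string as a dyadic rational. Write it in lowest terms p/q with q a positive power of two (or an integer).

-2957/16384

Build val(s[:k]) for k = 1..15, string s = Red Blue Blue Blue Red Blue Red Red Red Blue Blue Blue Red Red Blue.
1 of 15 · R · max L −∞ · min R 0 — -1
2 of 15 · RB · max L -1 · min R 0 — -1/2
3 of 15 · RBB · max L -1/2 · min R 0 — -1/4
4 of 15 · RBBB · max L -1/4 · min R 0 — -1/8
5 of 15 · RBBBR · max L -1/4 · min R -1/8 — -3/16
6 of 15 · RBBBRB · max L -3/16 · min R -1/8 — -5/32
7 of 15 · RBBBRBR · max L -3/16 · min R -5/32 — -11/64
8 of 15 · RBBBRBRR · max L -3/16 · min R -11/64 — -23/128
9 of 15 · RBBBRBRRR · max L -3/16 · min R -23/128 — -47/256
10 of 15 · RBBBRBRRRB · max L -47/256 · min R -23/128 — -93/512
11 of 15 · RBBBRBRRRBB · max L -93/512 · min R -23/128 — -185/1024
12 of 15 · RBBBRBRRRBBB · max L -185/1024 · min R -23/128 — -369/2048
13 of 15 · RBBBRBRRRBBBR · max L -185/1024 · min R -369/2048 — -739/4096
14 of 15 · RBBBRBRRRBBBRR · max L -185/1024 · min R -739/4096 — -1479/8192
15 of 15 · RBBBRBRRRBBBRRB · max L -1479/8192 · min R -739/4096 — -2957/16384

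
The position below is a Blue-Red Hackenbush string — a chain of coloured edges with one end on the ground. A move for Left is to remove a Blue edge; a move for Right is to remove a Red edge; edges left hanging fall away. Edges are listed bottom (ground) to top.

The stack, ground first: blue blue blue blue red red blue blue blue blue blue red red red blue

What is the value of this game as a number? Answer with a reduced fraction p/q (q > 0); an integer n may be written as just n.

7139/2048

Recurse on prefixes of the 15-edge string blue blue blue blue red red blue blue blue blue blue red red red blue:
v_1 [b]  L=[0]  R=[—]  -> 1
v_2 [bb]  L=[0, 1]  R=[—]  -> 2
v_3 [bbb]  L=[0, 1, 2]  R=[—]  -> 3
v_4 [bbbb]  L=[0, 1, 2, 3]  R=[—]  -> 4
v_5 [bbbbr]  L=[0, 1, 2, 3]  R=[4]  -> 7/2
v_6 [bbbbrr]  L=[0, 1, 2, 3]  R=[7/2, 4]  -> 13/4
v_7 [bbbbrrb]  L=[0, 1, 2, 3, 13/4]  R=[7/2, 4]  -> 27/8
v_8 [bbbbrrbb]  L=[0, 1, 2, 3, 13/4, 27/8]  R=[7/2, 4]  -> 55/16
v_9 [bbbbrrbbb]  L=[0, 1, 2, 3, 13/4, 27/8, 55/16]  R=[7/2, 4]  -> 111/32
v_10 [bbbbrrbbbb]  L=[0, 1, 2, 3, 13/4, 27/8, 55/16, 111/32]  R=[7/2, 4]  -> 223/64
v_11 [bbbbrrbbbbb]  L=[0, 1, 2, 3, 13/4, 27/8, 55/16, 111/32, 223/64]  R=[7/2, 4]  -> 447/128
v_12 [bbbbrrbbbbbr]  L=[0, 1, 2, 3, 13/4, 27/8, 55/16, 111/32, 223/64]  R=[447/128, 7/2, 4]  -> 893/256
v_13 [bbbbrrbbbbbrr]  L=[0, 1, 2, 3, 13/4, 27/8, 55/16, 111/32, 223/64]  R=[893/256, 447/128, 7/2, 4]  -> 1785/512
v_14 [bbbbrrbbbbbrrr]  L=[0, 1, 2, 3, 13/4, 27/8, 55/16, 111/32, 223/64]  R=[1785/512, 893/256, 447/128, 7/2, 4]  -> 3569/1024
v_15 [bbbbrrbbbbbrrrb]  L=[0, 1, 2, 3, 13/4, 27/8, 55/16, 111/32, 223/64, 3569/1024]  R=[1785/512, 893/256, 447/128, 7/2, 4]  -> 7139/2048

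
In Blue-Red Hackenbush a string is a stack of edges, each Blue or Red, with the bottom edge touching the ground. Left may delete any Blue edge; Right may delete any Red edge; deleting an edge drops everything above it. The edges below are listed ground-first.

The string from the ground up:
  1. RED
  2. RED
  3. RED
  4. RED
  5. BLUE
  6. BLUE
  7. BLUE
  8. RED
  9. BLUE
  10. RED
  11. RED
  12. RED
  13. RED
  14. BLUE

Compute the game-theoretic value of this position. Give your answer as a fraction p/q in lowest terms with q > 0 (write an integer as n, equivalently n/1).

-3261/1024

Recurse on prefixes of the 14-edge string RED RED RED RED BLUE BLUE BLUE RED BLUE RED RED RED RED BLUE:
val_1 [R]  L=[none]  R=[0]  gives -1
val_2 [RR]  L=[none]  R=[-1; 0]  gives -2
val_3 [RRR]  L=[none]  R=[-2; -1; 0]  gives -3
val_4 [RRRR]  L=[none]  R=[-3; -2; -1; 0]  gives -4
val_5 [RRRRB]  L=[-4]  R=[-3; -2; -1; 0]  gives -7/2
val_6 [RRRRBB]  L=[-4; -7/2]  R=[-3; -2; -1; 0]  gives -13/4
val_7 [RRRRBBB]  L=[-4; -7/2; -13/4]  R=[-3; -2; -1; 0]  gives -25/8
val_8 [RRRRBBBR]  L=[-4; -7/2; -13/4]  R=[-25/8; -3; -2; -1; 0]  gives -51/16
val_9 [RRRRBBBRB]  L=[-4; -7/2; -13/4; -51/16]  R=[-25/8; -3; -2; -1; 0]  gives -101/32
val_10 [RRRRBBBRBR]  L=[-4; -7/2; -13/4; -51/16]  R=[-101/32; -25/8; -3; -2; -1; 0]  gives -203/64
val_11 [RRRRBBBRBRR]  L=[-4; -7/2; -13/4; -51/16]  R=[-203/64; -101/32; -25/8; -3; -2; -1; 0]  gives -407/128
val_12 [RRRRBBBRBRRR]  L=[-4; -7/2; -13/4; -51/16]  R=[-407/128; -203/64; -101/32; -25/8; -3; -2; -1; 0]  gives -815/256
val_13 [RRRRBBBRBRRRR]  L=[-4; -7/2; -13/4; -51/16]  R=[-815/256; -407/128; -203/64; -101/32; -25/8; -3; -2; -1; 0]  gives -1631/512
val_14 [RRRRBBBRBRRRRB]  L=[-4; -7/2; -13/4; -51/16; -1631/512]  R=[-815/256; -407/128; -203/64; -101/32; -25/8; -3; -2; -1; 0]  gives -3261/1024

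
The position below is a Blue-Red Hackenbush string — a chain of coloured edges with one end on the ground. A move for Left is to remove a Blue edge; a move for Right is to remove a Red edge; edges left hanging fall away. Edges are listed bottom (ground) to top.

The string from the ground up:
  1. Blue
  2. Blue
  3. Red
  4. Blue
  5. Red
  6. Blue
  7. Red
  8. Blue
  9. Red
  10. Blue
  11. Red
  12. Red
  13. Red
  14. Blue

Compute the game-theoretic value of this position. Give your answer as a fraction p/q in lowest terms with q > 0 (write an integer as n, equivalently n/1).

Recurse on prefixes of the 14-edge string Blue Blue Red Blue Red Blue Red Blue Red Blue Red Red Red Blue:
B: Left { 0 }, Right { (no moves) } so simplest 1
BB: Left { 0,1 }, Right { (no moves) } so simplest 2
BBR: Left { 0,1 }, Right { 2 } so simplest 3/2
BBRB: Left { 0,1,3/2 }, Right { 2 } so simplest 7/4
BBRBR: Left { 0,1,3/2 }, Right { 7/4,2 } so simplest 13/8
BBRBRB: Left { 0,1,3/2,13/8 }, Right { 7/4,2 } so simplest 27/16
BBRBRBR: Left { 0,1,3/2,13/8 }, Right { 27/16,7/4,2 } so simplest 53/32
BBRBRBRB: Left { 0,1,3/2,13/8,53/32 }, Right { 27/16,7/4,2 } so simplest 107/64
BBRBRBRBR: Left { 0,1,3/2,13/8,53/32 }, Right { 107/64,27/16,7/4,2 } so simplest 213/128
BBRBRBRBRB: Left { 0,1,3/2,13/8,53/32,213/128 }, Right { 107/64,27/16,7/4,2 } so simplest 427/256
BBRBRBRBRBR: Left { 0,1,3/2,13/8,53/32,213/128 }, Right { 427/256,107/64,27/16,7/4,2 } so simplest 853/512
BBRBRBRBRBRR: Left { 0,1,3/2,13/8,53/32,213/128 }, Right { 853/512,427/256,107/64,27/16,7/4,2 } so simplest 1705/1024
BBRBRBRBRBRRR: Left { 0,1,3/2,13/8,53/32,213/128 }, Right { 1705/1024,853/512,427/256,107/64,27/16,7/4,2 } so simplest 3409/2048
BBRBRBRBRBRRRB: Left { 0,1,3/2,13/8,53/32,213/128,3409/2048 }, Right { 1705/1024,853/512,427/256,107/64,27/16,7/4,2 } so simplest 6819/4096

6819/4096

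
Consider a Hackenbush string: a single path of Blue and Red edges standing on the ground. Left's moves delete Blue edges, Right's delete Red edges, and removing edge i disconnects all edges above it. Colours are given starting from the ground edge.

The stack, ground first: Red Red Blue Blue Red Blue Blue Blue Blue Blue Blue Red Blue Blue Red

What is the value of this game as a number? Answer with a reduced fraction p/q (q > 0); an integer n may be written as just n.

-10259/8192

Recurse on prefixes of the 15-edge string Red Red Blue Blue Red Blue Blue Blue Blue Blue Blue Red Blue Blue Red:
step 1: add Red to get R; options L={ none } R={ 0 } = -1
step 2: add Red to get RR; options L={ none } R={ -1 0 } = -2
step 3: add Blue to get RRB; options L={ -2 } R={ -1 0 } = -3/2
step 4: add Blue to get RRBB; options L={ -2 -3/2 } R={ -1 0 } = -5/4
step 5: add Red to get RRBBR; options L={ -2 -3/2 } R={ -5/4 -1 0 } = -11/8
step 6: add Blue to get RRBBRB; options L={ -2 -3/2 -11/8 } R={ -5/4 -1 0 } = -21/16
step 7: add Blue to get RRBBRBB; options L={ -2 -3/2 -11/8 -21/16 } R={ -5/4 -1 0 } = -41/32
step 8: add Blue to get RRBBRBBB; options L={ -2 -3/2 -11/8 -21/16 -41/32 } R={ -5/4 -1 0 } = -81/64
step 9: add Blue to get RRBBRBBBB; options L={ -2 -3/2 -11/8 -21/16 -41/32 -81/64 } R={ -5/4 -1 0 } = -161/128
step 10: add Blue to get RRBBRBBBBB; options L={ -2 -3/2 -11/8 -21/16 -41/32 -81/64 -161/128 } R={ -5/4 -1 0 } = -321/256
step 11: add Blue to get RRBBRBBBBBB; options L={ -2 -3/2 -11/8 -21/16 -41/32 -81/64 -161/128 -321/256 } R={ -5/4 -1 0 } = -641/512
step 12: add Red to get RRBBRBBBBBBR; options L={ -2 -3/2 -11/8 -21/16 -41/32 -81/64 -161/128 -321/256 } R={ -641/512 -5/4 -1 0 } = -1283/1024
step 13: add Blue to get RRBBRBBBBBBRB; options L={ -2 -3/2 -11/8 -21/16 -41/32 -81/64 -161/128 -321/256 -1283/1024 } R={ -641/512 -5/4 -1 0 } = -2565/2048
step 14: add Blue to get RRBBRBBBBBBRBB; options L={ -2 -3/2 -11/8 -21/16 -41/32 -81/64 -161/128 -321/256 -1283/1024 -2565/2048 } R={ -641/512 -5/4 -1 0 } = -5129/4096
step 15: add Red to get RRBBRBBBBBBRBBR; options L={ -2 -3/2 -11/8 -21/16 -41/32 -81/64 -161/128 -321/256 -1283/1024 -2565/2048 } R={ -5129/4096 -641/512 -5/4 -1 0 } = -10259/8192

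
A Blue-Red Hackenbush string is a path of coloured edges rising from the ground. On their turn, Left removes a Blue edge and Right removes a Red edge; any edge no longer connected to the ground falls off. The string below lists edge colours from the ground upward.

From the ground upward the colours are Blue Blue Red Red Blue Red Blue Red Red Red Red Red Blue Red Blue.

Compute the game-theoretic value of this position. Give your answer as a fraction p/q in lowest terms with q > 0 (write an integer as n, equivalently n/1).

Build value(s[:k]) for k = 1..15, string s = Blue Blue Red Red Blue Red Blue Red Red Red Red Red Blue Red Blue.
value(B) = { 0 | · } = 1
value(BB) = { 0, 1 | · } = 2
value(BBR) = { 0, 1 | 2 } = 3/2
value(BBRR) = { 0, 1 | 3/2, 2 } = 5/4
value(BBRRB) = { 0, 1, 5/4 | 3/2, 2 } = 11/8
value(BBRRBR) = { 0, 1, 5/4 | 11/8, 3/2, 2 } = 21/16
value(BBRRBRB) = { 0, 1, 5/4, 21/16 | 11/8, 3/2, 2 } = 43/32
value(BBRRBRBR) = { 0, 1, 5/4, 21/16 | 43/32, 11/8, 3/2, 2 } = 85/64
value(BBRRBRBRR) = { 0, 1, 5/4, 21/16 | 85/64, 43/32, 11/8, 3/2, 2 } = 169/128
value(BBRRBRBRRR) = { 0, 1, 5/4, 21/16 | 169/128, 85/64, 43/32, 11/8, 3/2, 2 } = 337/256
value(BBRRBRBRRRR) = { 0, 1, 5/4, 21/16 | 337/256, 169/128, 85/64, 43/32, 11/8, 3/2, 2 } = 673/512
value(BBRRBRBRRRRR) = { 0, 1, 5/4, 21/16 | 673/512, 337/256, 169/128, 85/64, 43/32, 11/8, 3/2, 2 } = 1345/1024
value(BBRRBRBRRRRRB) = { 0, 1, 5/4, 21/16, 1345/1024 | 673/512, 337/256, 169/128, 85/64, 43/32, 11/8, 3/2, 2 } = 2691/2048
value(BBRRBRBRRRRRBR) = { 0, 1, 5/4, 21/16, 1345/1024 | 2691/2048, 673/512, 337/256, 169/128, 85/64, 43/32, 11/8, 3/2, 2 } = 5381/4096
value(BBRRBRBRRRRRBRB) = { 0, 1, 5/4, 21/16, 1345/1024, 5381/4096 | 2691/2048, 673/512, 337/256, 169/128, 85/64, 43/32, 11/8, 3/2, 2 } = 10763/8192

10763/8192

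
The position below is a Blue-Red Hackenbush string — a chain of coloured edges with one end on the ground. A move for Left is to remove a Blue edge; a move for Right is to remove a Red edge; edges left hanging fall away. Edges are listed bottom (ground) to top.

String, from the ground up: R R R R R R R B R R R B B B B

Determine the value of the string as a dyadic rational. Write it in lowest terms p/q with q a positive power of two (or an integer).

Build G(s[:k]) for k = 1..15, string s = R R R R R R R B R R R B B B B.
G(R) = {  | 0 } → -1
G(RR) = {  | -1, 0 } → -2
G(RRR) = {  | -2, -1, 0 } → -3
G(RRRR) = {  | -3, -2, -1, 0 } → -4
G(RRRRR) = {  | -4, -3, -2, -1, 0 } → -5
G(RRRRRR) = {  | -5, -4, -3, -2, -1, 0 } → -6
G(RRRRRRR) = {  | -6, -5, -4, -3, -2, -1, 0 } → -7
G(RRRRRRRB) = { -7 | -6, -5, -4, -3, -2, -1, 0 } → -13/2
G(RRRRRRRBR) = { -7 | -13/2, -6, -5, -4, -3, -2, -1, 0 } → -27/4
G(RRRRRRRBRR) = { -7 | -27/4, -13/2, -6, -5, -4, -3, -2, -1, 0 } → -55/8
G(RRRRRRRBRRR) = { -7 | -55/8, -27/4, -13/2, -6, -5, -4, -3, -2, -1, 0 } → -111/16
G(RRRRRRRBRRRB) = { -7, -111/16 | -55/8, -27/4, -13/2, -6, -5, -4, -3, -2, -1, 0 } → -221/32
G(RRRRRRRBRRRBB) = { -7, -111/16, -221/32 | -55/8, -27/4, -13/2, -6, -5, -4, -3, -2, -1, 0 } → -441/64
G(RRRRRRRBRRRBBB) = { -7, -111/16, -221/32, -441/64 | -55/8, -27/4, -13/2, -6, -5, -4, -3, -2, -1, 0 } → -881/128
G(RRRRRRRBRRRBBBB) = { -7, -111/16, -221/32, -441/64, -881/128 | -55/8, -27/4, -13/2, -6, -5, -4, -3, -2, -1, 0 } → -1761/256

-1761/256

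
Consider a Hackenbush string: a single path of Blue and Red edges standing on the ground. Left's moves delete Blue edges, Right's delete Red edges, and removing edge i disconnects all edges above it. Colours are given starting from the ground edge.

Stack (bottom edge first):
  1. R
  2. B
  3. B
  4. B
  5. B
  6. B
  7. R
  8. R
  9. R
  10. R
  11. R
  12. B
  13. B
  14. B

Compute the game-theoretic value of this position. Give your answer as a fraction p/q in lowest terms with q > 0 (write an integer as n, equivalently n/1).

Build val(s[:k]) for k = 1..14, string s = R B B B B B R R R R R B B B.
edge 1 of 14 (R): {  | 0 } => -1
edge 2 of 14 (B): { -1 | 0 } => -1/2
edge 3 of 14 (B): { -1; -1/2 | 0 } => -1/4
edge 4 of 14 (B): { -1; -1/2; -1/4 | 0 } => -1/8
edge 5 of 14 (B): { -1; -1/2; -1/4; -1/8 | 0 } => -1/16
edge 6 of 14 (B): { -1; -1/2; -1/4; -1/8; -1/16 | 0 } => -1/32
edge 7 of 14 (R): { -1; -1/2; -1/4; -1/8; -1/16 | -1/32; 0 } => -3/64
edge 8 of 14 (R): { -1; -1/2; -1/4; -1/8; -1/16 | -3/64; -1/32; 0 } => -7/128
edge 9 of 14 (R): { -1; -1/2; -1/4; -1/8; -1/16 | -7/128; -3/64; -1/32; 0 } => -15/256
edge 10 of 14 (R): { -1; -1/2; -1/4; -1/8; -1/16 | -15/256; -7/128; -3/64; -1/32; 0 } => -31/512
edge 11 of 14 (R): { -1; -1/2; -1/4; -1/8; -1/16 | -31/512; -15/256; -7/128; -3/64; -1/32; 0 } => -63/1024
edge 12 of 14 (B): { -1; -1/2; -1/4; -1/8; -1/16; -63/1024 | -31/512; -15/256; -7/128; -3/64; -1/32; 0 } => -125/2048
edge 13 of 14 (B): { -1; -1/2; -1/4; -1/8; -1/16; -63/1024; -125/2048 | -31/512; -15/256; -7/128; -3/64; -1/32; 0 } => -249/4096
edge 14 of 14 (B): { -1; -1/2; -1/4; -1/8; -1/16; -63/1024; -125/2048; -249/4096 | -31/512; -15/256; -7/128; -3/64; -1/32; 0 } => -497/8192

-497/8192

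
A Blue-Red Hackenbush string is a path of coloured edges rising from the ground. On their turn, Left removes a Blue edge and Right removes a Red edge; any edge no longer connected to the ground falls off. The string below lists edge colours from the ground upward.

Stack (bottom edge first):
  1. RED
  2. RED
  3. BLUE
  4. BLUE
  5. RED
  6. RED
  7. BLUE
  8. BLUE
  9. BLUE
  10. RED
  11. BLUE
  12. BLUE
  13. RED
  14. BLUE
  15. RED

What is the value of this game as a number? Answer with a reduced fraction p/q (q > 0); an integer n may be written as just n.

Recurse on prefixes of the 15-edge string RED RED BLUE BLUE RED RED BLUE BLUE BLUE RED BLUE BLUE RED BLUE RED:
v(R) = { none | 0 } so -1
v(RR) = { none | -1 0 } so -2
v(RRB) = { -2 | -1 0 } so -3/2
v(RRBB) = { -2 -3/2 | -1 0 } so -5/4
v(RRBBR) = { -2 -3/2 | -5/4 -1 0 } so -11/8
v(RRBBRR) = { -2 -3/2 | -11/8 -5/4 -1 0 } so -23/16
v(RRBBRRB) = { -2 -3/2 -23/16 | -11/8 -5/4 -1 0 } so -45/32
v(RRBBRRBB) = { -2 -3/2 -23/16 -45/32 | -11/8 -5/4 -1 0 } so -89/64
v(RRBBRRBBB) = { -2 -3/2 -23/16 -45/32 -89/64 | -11/8 -5/4 -1 0 } so -177/128
v(RRBBRRBBBR) = { -2 -3/2 -23/16 -45/32 -89/64 | -177/128 -11/8 -5/4 -1 0 } so -355/256
v(RRBBRRBBBRB) = { -2 -3/2 -23/16 -45/32 -89/64 -355/256 | -177/128 -11/8 -5/4 -1 0 } so -709/512
v(RRBBRRBBBRBB) = { -2 -3/2 -23/16 -45/32 -89/64 -355/256 -709/512 | -177/128 -11/8 -5/4 -1 0 } so -1417/1024
v(RRBBRRBBBRBBR) = { -2 -3/2 -23/16 -45/32 -89/64 -355/256 -709/512 | -1417/1024 -177/128 -11/8 -5/4 -1 0 } so -2835/2048
v(RRBBRRBBBRBBRB) = { -2 -3/2 -23/16 -45/32 -89/64 -355/256 -709/512 -2835/2048 | -1417/1024 -177/128 -11/8 -5/4 -1 0 } so -5669/4096
v(RRBBRRBBBRBBRBR) = { -2 -3/2 -23/16 -45/32 -89/64 -355/256 -709/512 -2835/2048 | -5669/4096 -1417/1024 -177/128 -11/8 -5/4 -1 0 } so -11339/8192

-11339/8192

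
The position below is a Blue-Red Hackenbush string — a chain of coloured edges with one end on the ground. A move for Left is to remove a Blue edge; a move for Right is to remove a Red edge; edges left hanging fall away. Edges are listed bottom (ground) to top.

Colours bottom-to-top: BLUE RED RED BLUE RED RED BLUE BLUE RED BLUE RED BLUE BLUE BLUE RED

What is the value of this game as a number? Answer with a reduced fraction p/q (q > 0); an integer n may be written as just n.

Build v(s[:k]) for k = 1..15, string s = BLUE RED RED BLUE RED RED BLUE BLUE RED BLUE RED BLUE BLUE BLUE RED.
v(B) = { 0 | (no moves) } = 1
v(BR) = { 0 | 1 } = 1/2
v(BRR) = { 0 | 1/2 1 } = 1/4
v(BRRB) = { 0 1/4 | 1/2 1 } = 3/8
v(BRRBR) = { 0 1/4 | 3/8 1/2 1 } = 5/16
v(BRRBRR) = { 0 1/4 | 5/16 3/8 1/2 1 } = 9/32
v(BRRBRRB) = { 0 1/4 9/32 | 5/16 3/8 1/2 1 } = 19/64
v(BRRBRRBB) = { 0 1/4 9/32 19/64 | 5/16 3/8 1/2 1 } = 39/128
v(BRRBRRBBR) = { 0 1/4 9/32 19/64 | 39/128 5/16 3/8 1/2 1 } = 77/256
v(BRRBRRBBRB) = { 0 1/4 9/32 19/64 77/256 | 39/128 5/16 3/8 1/2 1 } = 155/512
v(BRRBRRBBRBR) = { 0 1/4 9/32 19/64 77/256 | 155/512 39/128 5/16 3/8 1/2 1 } = 309/1024
v(BRRBRRBBRBRB) = { 0 1/4 9/32 19/64 77/256 309/1024 | 155/512 39/128 5/16 3/8 1/2 1 } = 619/2048
v(BRRBRRBBRBRBB) = { 0 1/4 9/32 19/64 77/256 309/1024 619/2048 | 155/512 39/128 5/16 3/8 1/2 1 } = 1239/4096
v(BRRBRRBBRBRBBB) = { 0 1/4 9/32 19/64 77/256 309/1024 619/2048 1239/4096 | 155/512 39/128 5/16 3/8 1/2 1 } = 2479/8192
v(BRRBRRBBRBRBBBR) = { 0 1/4 9/32 19/64 77/256 309/1024 619/2048 1239/4096 | 2479/8192 155/512 39/128 5/16 3/8 1/2 1 } = 4957/16384

4957/16384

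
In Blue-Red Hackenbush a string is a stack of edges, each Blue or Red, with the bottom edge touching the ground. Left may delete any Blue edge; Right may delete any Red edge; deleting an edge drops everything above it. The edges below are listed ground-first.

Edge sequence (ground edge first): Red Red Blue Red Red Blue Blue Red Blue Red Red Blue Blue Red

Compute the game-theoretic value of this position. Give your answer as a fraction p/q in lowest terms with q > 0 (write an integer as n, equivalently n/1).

-7347/4096

Build v(s[:k]) for k = 1..14, string s = Red Red Blue Red Red Blue Blue Red Blue Red Red Blue Blue Red.
edge 1 of 14 (Red): { — | 0 } → -1
edge 2 of 14 (Red): { — | -1; 0 } → -2
edge 3 of 14 (Blue): { -2 | -1; 0 } → -3/2
edge 4 of 14 (Red): { -2 | -3/2; -1; 0 } → -7/4
edge 5 of 14 (Red): { -2 | -7/4; -3/2; -1; 0 } → -15/8
edge 6 of 14 (Blue): { -2; -15/8 | -7/4; -3/2; -1; 0 } → -29/16
edge 7 of 14 (Blue): { -2; -15/8; -29/16 | -7/4; -3/2; -1; 0 } → -57/32
edge 8 of 14 (Red): { -2; -15/8; -29/16 | -57/32; -7/4; -3/2; -1; 0 } → -115/64
edge 9 of 14 (Blue): { -2; -15/8; -29/16; -115/64 | -57/32; -7/4; -3/2; -1; 0 } → -229/128
edge 10 of 14 (Red): { -2; -15/8; -29/16; -115/64 | -229/128; -57/32; -7/4; -3/2; -1; 0 } → -459/256
edge 11 of 14 (Red): { -2; -15/8; -29/16; -115/64 | -459/256; -229/128; -57/32; -7/4; -3/2; -1; 0 } → -919/512
edge 12 of 14 (Blue): { -2; -15/8; -29/16; -115/64; -919/512 | -459/256; -229/128; -57/32; -7/4; -3/2; -1; 0 } → -1837/1024
edge 13 of 14 (Blue): { -2; -15/8; -29/16; -115/64; -919/512; -1837/1024 | -459/256; -229/128; -57/32; -7/4; -3/2; -1; 0 } → -3673/2048
edge 14 of 14 (Red): { -2; -15/8; -29/16; -115/64; -919/512; -1837/1024 | -3673/2048; -459/256; -229/128; -57/32; -7/4; -3/2; -1; 0 } → -7347/4096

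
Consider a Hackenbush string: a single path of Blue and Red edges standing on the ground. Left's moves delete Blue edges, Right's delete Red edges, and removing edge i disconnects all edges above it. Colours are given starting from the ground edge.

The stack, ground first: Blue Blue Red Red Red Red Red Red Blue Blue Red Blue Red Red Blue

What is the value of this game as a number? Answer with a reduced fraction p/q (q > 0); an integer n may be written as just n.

8403/8192

Recurse on prefixes of the 15-edge string Blue Blue Red Red Red Red Red Red Blue Blue Red Blue Red Red Blue:
value(B) = { 0 | ∅ } → 1
value(BB) = { 0, 1 | ∅ } → 2
value(BBR) = { 0, 1 | 2 } → 3/2
value(BBRR) = { 0, 1 | 3/2, 2 } → 5/4
value(BBRRR) = { 0, 1 | 5/4, 3/2, 2 } → 9/8
value(BBRRRR) = { 0, 1 | 9/8, 5/4, 3/2, 2 } → 17/16
value(BBRRRRR) = { 0, 1 | 17/16, 9/8, 5/4, 3/2, 2 } → 33/32
value(BBRRRRRR) = { 0, 1 | 33/32, 17/16, 9/8, 5/4, 3/2, 2 } → 65/64
value(BBRRRRRRB) = { 0, 1, 65/64 | 33/32, 17/16, 9/8, 5/4, 3/2, 2 } → 131/128
value(BBRRRRRRBB) = { 0, 1, 65/64, 131/128 | 33/32, 17/16, 9/8, 5/4, 3/2, 2 } → 263/256
value(BBRRRRRRBBR) = { 0, 1, 65/64, 131/128 | 263/256, 33/32, 17/16, 9/8, 5/4, 3/2, 2 } → 525/512
value(BBRRRRRRBBRB) = { 0, 1, 65/64, 131/128, 525/512 | 263/256, 33/32, 17/16, 9/8, 5/4, 3/2, 2 } → 1051/1024
value(BBRRRRRRBBRBR) = { 0, 1, 65/64, 131/128, 525/512 | 1051/1024, 263/256, 33/32, 17/16, 9/8, 5/4, 3/2, 2 } → 2101/2048
value(BBRRRRRRBBRBRR) = { 0, 1, 65/64, 131/128, 525/512 | 2101/2048, 1051/1024, 263/256, 33/32, 17/16, 9/8, 5/4, 3/2, 2 } → 4201/4096
value(BBRRRRRRBBRBRRB) = { 0, 1, 65/64, 131/128, 525/512, 4201/4096 | 2101/2048, 1051/1024, 263/256, 33/32, 17/16, 9/8, 5/4, 3/2, 2 } → 8403/8192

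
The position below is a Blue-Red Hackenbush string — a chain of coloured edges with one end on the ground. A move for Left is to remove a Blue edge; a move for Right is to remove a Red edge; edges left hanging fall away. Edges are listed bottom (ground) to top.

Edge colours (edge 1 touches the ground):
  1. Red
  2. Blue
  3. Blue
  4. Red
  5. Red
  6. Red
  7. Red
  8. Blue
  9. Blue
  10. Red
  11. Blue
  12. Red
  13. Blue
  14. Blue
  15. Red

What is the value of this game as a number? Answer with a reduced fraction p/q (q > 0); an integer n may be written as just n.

-7763/16384

R: Left {  }, Right { 0 } — simplest -1
RB: Left { -1 }, Right { 0 } — simplest -1/2
RBB: Left { -1,-1/2 }, Right { 0 } — simplest -1/4
RBBR: Left { -1,-1/2 }, Right { -1/4,0 } — simplest -3/8
RBBRR: Left { -1,-1/2 }, Right { -3/8,-1/4,0 } — simplest -7/16
RBBRRR: Left { -1,-1/2 }, Right { -7/16,-3/8,-1/4,0 } — simplest -15/32
RBBRRRR: Left { -1,-1/2 }, Right { -15/32,-7/16,-3/8,-1/4,0 } — simplest -31/64
RBBRRRRB: Left { -1,-1/2,-31/64 }, Right { -15/32,-7/16,-3/8,-1/4,0 } — simplest -61/128
RBBRRRRBB: Left { -1,-1/2,-31/64,-61/128 }, Right { -15/32,-7/16,-3/8,-1/4,0 } — simplest -121/256
RBBRRRRBBR: Left { -1,-1/2,-31/64,-61/128 }, Right { -121/256,-15/32,-7/16,-3/8,-1/4,0 } — simplest -243/512
RBBRRRRBBRB: Left { -1,-1/2,-31/64,-61/128,-243/512 }, Right { -121/256,-15/32,-7/16,-3/8,-1/4,0 } — simplest -485/1024
RBBRRRRBBRBR: Left { -1,-1/2,-31/64,-61/128,-243/512 }, Right { -485/1024,-121/256,-15/32,-7/16,-3/8,-1/4,0 } — simplest -971/2048
RBBRRRRBBRBRB: Left { -1,-1/2,-31/64,-61/128,-243/512,-971/2048 }, Right { -485/1024,-121/256,-15/32,-7/16,-3/8,-1/4,0 } — simplest -1941/4096
RBBRRRRBBRBRBB: Left { -1,-1/2,-31/64,-61/128,-243/512,-971/2048,-1941/4096 }, Right { -485/1024,-121/256,-15/32,-7/16,-3/8,-1/4,0 } — simplest -3881/8192
RBBRRRRBBRBRBBR: Left { -1,-1/2,-31/64,-61/128,-243/512,-971/2048,-1941/4096 }, Right { -3881/8192,-485/1024,-121/256,-15/32,-7/16,-3/8,-1/4,0 } — simplest -7763/16384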